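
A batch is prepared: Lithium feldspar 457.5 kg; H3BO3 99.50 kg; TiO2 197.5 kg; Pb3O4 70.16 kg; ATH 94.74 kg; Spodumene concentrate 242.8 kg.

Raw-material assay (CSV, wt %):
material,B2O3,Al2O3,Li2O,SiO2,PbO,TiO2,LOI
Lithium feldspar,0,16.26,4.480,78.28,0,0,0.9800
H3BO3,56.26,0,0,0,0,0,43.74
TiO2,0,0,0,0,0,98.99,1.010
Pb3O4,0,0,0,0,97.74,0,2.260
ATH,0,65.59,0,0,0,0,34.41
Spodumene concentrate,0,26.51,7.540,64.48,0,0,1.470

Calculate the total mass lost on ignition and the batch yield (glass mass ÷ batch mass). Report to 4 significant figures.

LOI loss = 87.75 kg; glass = 1074 kg; yield = 92.45%

Mid-chain values are printed rounded off to 4 significant digits across the worked steps. The working math holds exact precision from first step to last — every reported figure is rounded once only. Derived quantities (glass mass, the yield, ignition loss, six oxide percentages, the totals) are carried in exact precision from the batch weights for 1074 kg of glass as set out in question or answer.
Ignition loss by material:
  Lithium feldspar: 457.5 × 0.009800 = 4.484 kg
  H3BO3: 99.50 × 0.4374 = 43.52 kg
  TiO2: 197.5 × 0.01010 = 1.995 kg
  Pb3O4: 70.16 × 0.02260 = 1.586 kg
  ATH: 94.74 × 0.3441 = 32.60 kg
  Spodumene concentrate: 242.8 × 0.01470 = 3.569 kg
Total LOI = 87.75 kg
Glass = batch − LOI = 1162 − 87.75 = 1074 kg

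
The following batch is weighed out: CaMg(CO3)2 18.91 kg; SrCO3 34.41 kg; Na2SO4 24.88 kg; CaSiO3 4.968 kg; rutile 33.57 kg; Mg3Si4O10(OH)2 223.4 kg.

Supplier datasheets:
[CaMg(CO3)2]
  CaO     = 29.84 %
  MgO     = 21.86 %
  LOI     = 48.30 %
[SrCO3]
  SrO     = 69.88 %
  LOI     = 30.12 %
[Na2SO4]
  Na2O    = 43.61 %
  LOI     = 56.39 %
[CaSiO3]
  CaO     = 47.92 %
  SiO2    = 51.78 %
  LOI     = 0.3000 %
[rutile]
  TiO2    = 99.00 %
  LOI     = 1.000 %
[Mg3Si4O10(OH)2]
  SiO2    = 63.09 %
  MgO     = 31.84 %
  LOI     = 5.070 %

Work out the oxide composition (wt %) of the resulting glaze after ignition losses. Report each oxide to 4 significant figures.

Glass mass = 294.9 kg (batch 340.1 − LOI 45.20).
Composition: CaO 2.720%, Na2O 3.679%, TiO2 11.27%, SiO2 48.66%, SrO 8.153%, MgO 25.52%

The whole derivation carries exact precision from first step to last. Values along the way are displayed rounded to 4 significant digits between the steps. Exactly one rounding is applied to every reported result — the derived quantities, including ignition loss, the six compositions, yield, glass mass, totals, are rebuilt starting from the weights at 294.9 kg of glass in full precision as written in problem or answer.
Oxide-by-oxide delivered mass:
  CaO: 18.91·0.2984 + 4.968·0.4792 = 8.023 kg
  Na2O: 24.88·0.4361 = 10.85 kg
  TiO2: 33.57·0.9900 = 33.23 kg
  SiO2: 4.968·0.5178 + 223.4·0.6309 = 143.5 kg
  SrO: 34.41·0.6988 = 24.05 kg
  MgO: 18.91·0.2186 + 223.4·0.3184 = 75.26 kg
LOI: 18.91·0.4830 + 34.41·0.3012 + 24.88·0.5639 + 4.968·0.003000 + 33.57·0.01000 + 223.4·0.05070 = 45.20 kg
The glass mass, total less LOI, = 340.1 − 45.20 = 294.9 kg (= Σ oxide masses)
wt % = oxide mass / glass mass × 100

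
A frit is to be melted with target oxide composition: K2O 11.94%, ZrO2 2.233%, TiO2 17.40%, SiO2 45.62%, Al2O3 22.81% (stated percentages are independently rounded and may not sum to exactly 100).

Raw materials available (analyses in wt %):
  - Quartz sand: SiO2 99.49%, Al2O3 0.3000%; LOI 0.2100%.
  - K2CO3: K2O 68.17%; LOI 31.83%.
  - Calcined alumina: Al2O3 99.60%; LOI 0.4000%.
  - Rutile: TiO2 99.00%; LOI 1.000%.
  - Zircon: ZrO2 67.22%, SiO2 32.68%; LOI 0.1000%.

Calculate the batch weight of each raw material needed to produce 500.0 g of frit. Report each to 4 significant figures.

Batch per 500.0 g frit:
  Quartz sand: 223.8 g
  K2CO3: 87.58 g
  Calcined alumina: 113.8 g
  Rutile: 87.88 g
  Zircon: 16.61 g
Total batch = 529.7 g; LOI loss = 29.70 g; yield = 94.39%

Full precision is maintained throughout — the intermediate values are shown (rounded to 4 significant figures) in the printout; each reported figure is rounded just once — derived quantities, including the five compositions, the yield, glass mass, the totals, ignition loss, are re-derived starting from the weights per 500.0 g of glass in full float precision, exactly as printed in the problem or answer text.
Oxide mass targets, per 500.0 g frit:
  K2O: 11.94% × 500.0 = 59.70 g
  ZrO2: 2.233% × 500.0 = 11.16 g
  TiO2: 17.40% × 500.0 = 87.00 g
  SiO2: 45.62% × 500.0 = 228.1 g
  Al2O3: 22.81% × 500.0 = 114.0 g
Sums-versus-targets review working from each reported weight, under the basis named above (oxide sums agree with the targets modulo rounding of the values):
  K2O: 87.58·0.6817 = 59.70 g (target 59.70 g)
  ZrO2: 16.61·0.6722 = 11.17 g (target 11.16 g)
  TiO2: 87.88·0.9900 = 87.00 g (target 87.00 g)
  SiO2: 223.8·0.9949 + 16.61·0.3268 = 228.1 g (target 228.1 g)
  Al2O3: 223.8·0.003000 + 113.8·0.9960 = 114.0 g (target 114.0 g)
The glass-mass cross-check: whole batch net of LOI = 500.0 g (the targets, summed, come to 500.0 g; versus the stated basis of 500.0 g — any gap is answer rounding).
Batch grand total — Σ batch = 529.7 g; the LOI term Σ batch·LOI equals 29.70 g; yield = glass ÷ total batch = 94.39%.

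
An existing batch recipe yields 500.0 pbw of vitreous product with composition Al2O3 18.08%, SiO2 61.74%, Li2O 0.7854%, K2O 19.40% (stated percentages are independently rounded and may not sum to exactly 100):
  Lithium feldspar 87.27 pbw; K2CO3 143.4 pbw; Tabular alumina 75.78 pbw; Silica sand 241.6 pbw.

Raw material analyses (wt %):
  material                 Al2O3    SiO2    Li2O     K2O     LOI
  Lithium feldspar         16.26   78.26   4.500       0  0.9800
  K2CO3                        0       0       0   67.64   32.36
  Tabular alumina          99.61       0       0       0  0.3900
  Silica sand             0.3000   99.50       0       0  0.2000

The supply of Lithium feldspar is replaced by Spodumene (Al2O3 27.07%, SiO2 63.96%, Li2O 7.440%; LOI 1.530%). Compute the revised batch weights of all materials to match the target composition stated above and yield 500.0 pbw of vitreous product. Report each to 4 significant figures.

Mid-chain values are shown (rounded to four significant figures) within the worked lines — every computation maintains full precision at each step; a single rounding yields each reported result — all derived quantities, including totals, LOI, glass mass, yield, the four compositions, are recomputed starting from the weights at 500.0 pbw of glass at exact precision, as set out in the question or the answer.
The oxide mass targets at 500.0 pbw vitreous product:
  Al2O3: 18.08% × 500.0 = 90.40 pbw
  SiO2: 61.74% × 500.0 = 308.7 pbw
  Li2O: 0.7854% × 500.0 = 3.927 pbw
  K2O: 19.40% × 500.0 = 97.00 pbw
Sums-versus-targets review with the batch weights as given, versus the basis set out (summed amounts equal target values net of answer rounding effects):
  Al2O3: 52.78·0.2707 + 75.58·0.9961 + 276.3·0.003000 = 90.40 pbw (target 90.40 pbw)
  SiO2: 52.78·0.6396 + 276.3·0.9950 = 308.7 pbw (target 308.7 pbw)
  Li2O: 52.78·0.07440 = 3.927 pbw (target 3.927 pbw)
  K2O: 143.4·0.6764 = 97.00 pbw (target 97.00 pbw)
Glass mass check: total charge less LOI = 500.0 pbw (per-oxide target masses sum to 500.0 pbw; basis as stated: 500.0 pbw — a pure rounding effect).
Batch grand total — Σ batch = 548.1 pbw; LOI removed, Σ of batch·LOI: 48.06 pbw; as yield: glass ÷ batch → 91.23%.

Revised batch per 500.0 pbw vitreous product:
  Spodumene: 52.78 pbw
  K2CO3: 143.4 pbw
  Tabular alumina: 75.58 pbw
  Silica sand: 276.3 pbw
Total batch = 548.1 pbw; LOI loss = 48.06 pbw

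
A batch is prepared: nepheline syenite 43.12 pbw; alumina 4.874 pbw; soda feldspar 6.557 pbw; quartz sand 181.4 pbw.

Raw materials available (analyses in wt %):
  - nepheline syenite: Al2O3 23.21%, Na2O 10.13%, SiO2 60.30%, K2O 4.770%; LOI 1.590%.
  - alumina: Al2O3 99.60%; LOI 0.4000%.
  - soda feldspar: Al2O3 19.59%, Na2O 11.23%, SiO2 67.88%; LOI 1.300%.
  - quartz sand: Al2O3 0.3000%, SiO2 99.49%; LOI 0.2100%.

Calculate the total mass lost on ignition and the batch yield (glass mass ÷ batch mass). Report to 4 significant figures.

The intermediate values are displayed rounded off to 4 significant figures when written out — all arithmetic carries full precision through every step. Each reported figure is rounded only once — all derived quantities (net glass mass, the totals, yield, the four compositions, ignition loss) are recomputed in full float precision using the weight values at 234.8 pbw of glass as they appear in the problem or the answer.
Each material's LOI contribution:
  nepheline syenite: 43.12 × 0.01590 = 0.6856 pbw
  alumina: 4.874 × 0.004000 = 0.01950 pbw
  soda feldspar: 6.557 × 0.01300 = 0.08524 pbw
  quartz sand: 181.4 × 0.002100 = 0.3809 pbw
Total LOI = 1.171 pbw
Glass = batch − LOI = 236.0 − 1.171 = 234.8 pbw

LOI loss = 1.171 pbw; glass = 234.8 pbw; yield = 99.50%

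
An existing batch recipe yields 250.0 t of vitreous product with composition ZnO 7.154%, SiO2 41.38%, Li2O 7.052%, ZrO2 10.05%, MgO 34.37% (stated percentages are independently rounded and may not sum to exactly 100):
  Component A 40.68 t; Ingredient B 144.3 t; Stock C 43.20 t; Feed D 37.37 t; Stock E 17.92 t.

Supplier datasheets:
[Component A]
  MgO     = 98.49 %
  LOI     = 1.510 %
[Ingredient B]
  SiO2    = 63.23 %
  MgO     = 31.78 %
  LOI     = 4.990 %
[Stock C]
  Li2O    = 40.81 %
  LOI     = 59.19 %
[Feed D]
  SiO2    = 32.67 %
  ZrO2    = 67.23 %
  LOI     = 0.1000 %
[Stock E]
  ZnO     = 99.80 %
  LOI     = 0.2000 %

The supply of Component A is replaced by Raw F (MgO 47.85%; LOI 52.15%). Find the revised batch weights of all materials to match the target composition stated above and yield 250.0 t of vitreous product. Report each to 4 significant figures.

The working math keeps exact precision from start to finish. Values along the way are displayed with 4-significant-digit rounding as written. Each reported result sees exactly one rounding — derived quantities are recomputed using the weight values for 250.0 t of glass at exact precision (the five compositions, glass mass, ignition loss, totals, yield), as written in either problem or answer.
Target masses of each oxide per 250.0 t vitreous product:
  ZnO: 7.154% × 250.0 = 17.89 t
  SiO2: 41.38% × 250.0 = 103.4 t
  Li2O: 7.052% × 250.0 = 17.63 t
  ZrO2: 10.05% × 250.0 = 25.12 t
  MgO: 34.37% × 250.0 = 85.92 t
Per-oxide balance check on the weights just shown, against the basis in use (each sum matches its target mass given rounding of the digits):
  ZnO: 17.92·0.9980 = 17.88 t (target 17.89 t)
  SiO2: 144.3·0.6323 + 37.37·0.3267 = 103.4 t (target 103.4 t)
  Li2O: 43.20·0.4081 = 17.63 t (target 17.63 t)
  ZrO2: 37.37·0.6723 = 25.12 t (target 25.12 t)
  MgO: 83.73·0.4785 + 144.3·0.3178 = 85.92 t (target 85.92 t)
Mass balance on the glass: the batch minus its LOI: 250.0 t (per-oxide target masses sum to 250.0 t; with the basis standing at 250.0 t — any gap is answer rounding).
Whole-batch sum: Σ batch = 326.5 t; loss to ignition Σ batch·LOI = 76.51 t; yield, glass over the total, = 76.57%.

Revised batch per 250.0 t vitreous product:
  Raw F: 83.73 t
  Ingredient B: 144.3 t
  Stock C: 43.20 t
  Feed D: 37.37 t
  Stock E: 17.92 t
Total batch = 326.5 t; LOI loss = 76.51 t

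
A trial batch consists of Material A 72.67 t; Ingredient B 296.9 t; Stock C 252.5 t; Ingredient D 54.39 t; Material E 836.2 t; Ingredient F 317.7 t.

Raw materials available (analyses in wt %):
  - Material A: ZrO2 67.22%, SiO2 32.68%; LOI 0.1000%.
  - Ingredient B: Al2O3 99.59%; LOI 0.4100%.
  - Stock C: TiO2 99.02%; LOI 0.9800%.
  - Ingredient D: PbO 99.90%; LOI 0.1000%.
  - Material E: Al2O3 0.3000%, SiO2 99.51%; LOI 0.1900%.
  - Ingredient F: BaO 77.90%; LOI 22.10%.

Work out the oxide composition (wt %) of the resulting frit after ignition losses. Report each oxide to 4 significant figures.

Glass mass = 1755 t (batch 1830 − LOI 75.62).
Composition: ZrO2 2.784%, Al2O3 16.99%, BaO 14.10%, TiO2 14.25%, SiO2 48.77%, PbO 3.097%

Values along the way are printed (rounded to 4 significant digits) between the steps. All arithmetic runs at exact precision from first step to last. Each reported figure includes exactly one rounding — the derived quantities are recomputed in full float precision (totals, the six compositions, LOI, net glass mass, yield) starting from the weights for 1755 t of glass, as they appear in the problem or the answer.
What the batch supplies per oxide:
  ZrO2: 72.67·0.6722 = 48.85 t
  Al2O3: 296.9·0.9959 + 836.2·0.003000 = 298.2 t
  BaO: 317.7·0.7790 = 247.5 t
  TiO2: 252.5·0.9902 = 250.0 t
  SiO2: 72.67·0.3268 + 836.2·0.9951 = 855.9 t
  PbO: 54.39·0.9990 = 54.34 t
LOI: 72.67·0.001000 + 296.9·0.004100 + 252.5·0.009800 + 54.39·0.001000 + 836.2·0.001900 + 317.7·0.2210 = 75.62 t
Resulting glass, batch − LOI: 1830 − 75.62 = 1755 t (= Σ oxide masses)
wt % = 100 × oxide mass / glass mass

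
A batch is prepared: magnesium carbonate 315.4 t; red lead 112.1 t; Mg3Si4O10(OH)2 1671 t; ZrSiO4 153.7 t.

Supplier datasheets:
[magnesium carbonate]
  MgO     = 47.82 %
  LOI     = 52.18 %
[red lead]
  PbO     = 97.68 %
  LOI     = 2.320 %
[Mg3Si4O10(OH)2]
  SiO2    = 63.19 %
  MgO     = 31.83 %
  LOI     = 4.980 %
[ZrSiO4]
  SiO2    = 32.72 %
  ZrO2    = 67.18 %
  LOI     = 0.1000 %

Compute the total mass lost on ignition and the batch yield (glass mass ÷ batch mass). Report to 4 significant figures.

LOI loss = 250.5 t; glass = 2002 t; yield = 88.88%

Every computation carries exact precision at every stage — values along the way are displayed, with 4-significant-digit rounding, within the worked lines — a single rounding yields every reported number — derived quantities are recomputed in full float precision (yield, the totals, four oxide percentages, ignition loss, glass mass) starting from the weights per 2002 t of glass precisely as stated by question or answer.
LOI of each material in turn:
  magnesium carbonate: 315.4 × 0.5218 = 164.6 t
  red lead: 112.1 × 0.02320 = 2.601 t
  Mg3Si4O10(OH)2: 1671 × 0.04980 = 83.22 t
  ZrSiO4: 153.7 × 0.001000 = 0.1537 t
Total LOI = 250.5 t
Glass = batch − LOI = 2252 − 250.5 = 2002 t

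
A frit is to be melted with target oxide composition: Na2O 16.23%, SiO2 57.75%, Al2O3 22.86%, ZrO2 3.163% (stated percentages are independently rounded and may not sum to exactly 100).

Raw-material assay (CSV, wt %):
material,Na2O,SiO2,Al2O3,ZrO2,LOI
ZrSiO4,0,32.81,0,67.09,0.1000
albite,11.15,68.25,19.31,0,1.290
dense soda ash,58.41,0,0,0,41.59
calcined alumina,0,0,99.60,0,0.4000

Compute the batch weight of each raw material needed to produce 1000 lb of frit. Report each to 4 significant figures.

Batch per 1000 lb frit:
  ZrSiO4: 47.15 lb
  albite: 823.5 lb
  dense soda ash: 120.7 lb
  calcined alumina: 69.86 lb
Total batch = 1061 lb; LOI loss = 61.15 lb; yield = 94.24%

Intermediates are shown with 4-significant-figure rounding on the page; each numeric step runs at full float precision in every operation. Every reported result takes just one rounding; the derived quantities are re-derived starting from the weights per 1000 lb of glass in full float precision (the four compositions, LOI, totals, glass mass, yield), as quoted within either problem or answer.
Oxide mass targets, per 1000 lb frit:
  Na2O: 16.23% × 1000 = 162.3 lb
  SiO2: 57.75% × 1000 = 577.5 lb
  Al2O3: 22.86% × 1000 = 228.6 lb
  ZrO2: 3.163% × 1000 = 31.63 lb
Checking each oxide sum per the reported batch figures, for the quoted basis mass (summed amounts equal target values once rounding is allowed for):
  Na2O: 823.5·0.1115 + 120.7·0.5841 = 162.3 lb (target 162.3 lb)
  SiO2: 47.15·0.3281 + 823.5·0.6825 = 577.5 lb (target 577.5 lb)
  Al2O3: 823.5·0.1931 + 69.86·0.9960 = 228.6 lb (target 228.6 lb)
  ZrO2: 47.15·0.6709 = 31.63 lb (target 31.63 lb)
Auditing the glass mass value: Σ batch − LOI loss = 1000 lb (oxide target masses add up to 1000 lb; the stated basis being 1000 lb — deltas are rounding alone).
Summing the batch: Σ batch = 1061 lb; ignition loss, Σ(batch × LOI) = 61.15 lb; as yield: glass ÷ batch → 94.24%.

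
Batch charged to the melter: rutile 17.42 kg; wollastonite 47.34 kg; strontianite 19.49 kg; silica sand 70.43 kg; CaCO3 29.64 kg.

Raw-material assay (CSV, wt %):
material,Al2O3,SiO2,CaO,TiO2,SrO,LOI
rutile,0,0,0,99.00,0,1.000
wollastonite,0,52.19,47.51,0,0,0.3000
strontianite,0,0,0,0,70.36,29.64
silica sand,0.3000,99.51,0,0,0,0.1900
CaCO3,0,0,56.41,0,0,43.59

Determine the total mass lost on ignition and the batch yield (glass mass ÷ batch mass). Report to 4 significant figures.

Full precision is carried through the solve — in-progress results are printed, with 4-significant-figure rounding, at each printed step — each reported figure sees exactly one rounding — the derived quantities, including yield, five oxide percentages, the totals, ignition loss, glass mass, are carried from the batch weights at 165.2 kg of glass at exact precision, as set out in problem or answer.
Ignition loss by material:
  rutile: 17.42 × 0.01000 = 0.1742 kg
  wollastonite: 47.34 × 0.003000 = 0.1420 kg
  strontianite: 19.49 × 0.2964 = 5.777 kg
  silica sand: 70.43 × 0.001900 = 0.1338 kg
  CaCO3: 29.64 × 0.4359 = 12.92 kg
Total LOI = 19.15 kg
Glass = batch − LOI = 184.3 − 19.15 = 165.2 kg

LOI loss = 19.15 kg; glass = 165.2 kg; yield = 89.61%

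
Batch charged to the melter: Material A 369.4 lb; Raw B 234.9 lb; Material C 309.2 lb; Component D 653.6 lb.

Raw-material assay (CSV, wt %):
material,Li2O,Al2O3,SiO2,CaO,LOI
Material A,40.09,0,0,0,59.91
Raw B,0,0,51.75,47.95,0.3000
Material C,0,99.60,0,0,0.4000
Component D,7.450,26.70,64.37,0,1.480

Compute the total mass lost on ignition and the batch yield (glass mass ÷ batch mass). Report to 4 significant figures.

Working values appear, rounded to four significant figures, at each printed step — every computation runs at full float precision at each step — exactly one rounding is applied to every reported result. Derived quantities (the yield, the four compositions, the totals, LOI, glass mass) are re-derived from the weighed amounts on 1334 lb of glass in full float precision, as given in the problem or answer text.
Each material's LOI contribution:
  Material A: 369.4 × 0.5991 = 221.3 lb
  Raw B: 234.9 × 0.003000 = 0.7047 lb
  Material C: 309.2 × 0.004000 = 1.237 lb
  Component D: 653.6 × 0.01480 = 9.673 lb
Total LOI = 232.9 lb
Glass = batch − LOI = 1567 − 232.9 = 1334 lb

LOI loss = 232.9 lb; glass = 1334 lb; yield = 85.14%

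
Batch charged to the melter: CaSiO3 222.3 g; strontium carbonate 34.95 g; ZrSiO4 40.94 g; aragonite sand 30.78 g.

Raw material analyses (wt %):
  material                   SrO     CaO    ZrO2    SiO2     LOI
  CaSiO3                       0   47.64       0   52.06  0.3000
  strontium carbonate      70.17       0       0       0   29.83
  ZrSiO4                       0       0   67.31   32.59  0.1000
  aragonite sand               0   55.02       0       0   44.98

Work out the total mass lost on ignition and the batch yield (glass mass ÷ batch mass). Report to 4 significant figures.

Every computation carries full float precision in every operation — values along the way are printed rounded to four significant digits when written out — each reported number undergoes a single rounding. All derived quantities are re-derived in exact precision (the four compositions, net glass mass, LOI, totals, the yield) from the batch weights for 304.0 g of glass as set out in question or answer.
Each material's LOI contribution:
  CaSiO3: 222.3 × 0.003000 = 0.6669 g
  strontium carbonate: 34.95 × 0.2983 = 10.43 g
  ZrSiO4: 40.94 × 0.001000 = 0.04094 g
  aragonite sand: 30.78 × 0.4498 = 13.84 g
Total LOI = 24.98 g
Glass = batch − LOI = 329.0 − 24.98 = 304.0 g

LOI loss = 24.98 g; glass = 304.0 g; yield = 92.41%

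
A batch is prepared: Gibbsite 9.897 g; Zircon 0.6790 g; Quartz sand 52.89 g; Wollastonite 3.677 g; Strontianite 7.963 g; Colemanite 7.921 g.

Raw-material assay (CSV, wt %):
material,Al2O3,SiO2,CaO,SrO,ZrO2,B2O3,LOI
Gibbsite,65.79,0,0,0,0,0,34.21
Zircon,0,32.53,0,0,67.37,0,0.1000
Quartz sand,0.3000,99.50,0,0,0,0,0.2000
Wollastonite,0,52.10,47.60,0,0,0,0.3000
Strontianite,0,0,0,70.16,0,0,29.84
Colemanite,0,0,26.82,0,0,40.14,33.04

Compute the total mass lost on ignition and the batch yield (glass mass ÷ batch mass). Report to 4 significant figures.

LOI loss = 8.497 g; glass = 74.53 g; yield = 89.77%

Each numeric step maintains exact precision throughout; working values are printed (rounded to 4 significant figures) as written; every reported value takes a single rounding. The derived quantities, including the six compositions, LOI, yield, net glass mass, the totals, are recomputed from the batch weights per 74.53 g of glass at full float precision, precisely as stated by the problem or the answer.
Loss on ignition, line by line:
  Gibbsite: 9.897 × 0.3421 = 3.386 g
  Zircon: 0.6790 × 0.001000 = 6.790e-04 g
  Quartz sand: 52.89 × 0.002000 = 0.1058 g
  Wollastonite: 3.677 × 0.003000 = 0.01103 g
  Strontianite: 7.963 × 0.2984 = 2.376 g
  Colemanite: 7.921 × 0.3304 = 2.617 g
Total LOI = 8.497 g
Glass = batch − LOI = 83.03 − 8.497 = 74.53 g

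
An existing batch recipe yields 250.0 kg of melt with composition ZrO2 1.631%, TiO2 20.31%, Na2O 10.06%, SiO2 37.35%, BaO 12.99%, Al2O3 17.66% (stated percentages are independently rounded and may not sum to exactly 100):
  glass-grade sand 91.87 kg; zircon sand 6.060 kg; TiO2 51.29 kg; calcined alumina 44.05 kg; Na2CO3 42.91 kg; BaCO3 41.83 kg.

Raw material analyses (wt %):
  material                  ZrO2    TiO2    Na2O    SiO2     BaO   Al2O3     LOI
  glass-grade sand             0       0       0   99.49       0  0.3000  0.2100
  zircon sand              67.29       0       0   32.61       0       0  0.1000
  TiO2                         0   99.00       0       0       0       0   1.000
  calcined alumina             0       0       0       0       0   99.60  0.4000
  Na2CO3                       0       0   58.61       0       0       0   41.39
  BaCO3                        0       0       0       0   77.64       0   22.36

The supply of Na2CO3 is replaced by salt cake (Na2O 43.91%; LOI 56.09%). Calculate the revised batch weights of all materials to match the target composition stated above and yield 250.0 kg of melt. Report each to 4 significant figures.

The whole derivation keeps full float precision all the way through; in-progress results appear rounded off to 4 significant figures as written. Exactly one rounding goes into each reported figure; the derived quantities (net glass mass, ignition loss, totals, six oxide percentages, the yield) are rebuilt at exact precision from the batch weights on 250.0 kg of glass as quoted within the problem or answer text.
Oxide-by-oxide targets in 250.0 kg melt:
  ZrO2: 1.631% × 250.0 = 4.077 kg
  TiO2: 20.31% × 250.0 = 50.78 kg
  Na2O: 10.06% × 250.0 = 25.15 kg
  SiO2: 37.35% × 250.0 = 93.38 kg
  BaO: 12.99% × 250.0 = 32.48 kg
  Al2O3: 17.66% × 250.0 = 44.15 kg
A balance pass over the oxides, per the reported batch figures, relative to the basis at hand (every target is met by its sum exact up to rounding of places):
  ZrO2: 6.060·0.6729 = 4.078 kg (target 4.077 kg)
  TiO2: 51.29·0.9900 = 50.78 kg (target 50.78 kg)
  Na2O: 57.28·0.4391 = 25.15 kg (target 25.15 kg)
  SiO2: 91.87·0.9949 + 6.060·0.3261 = 93.38 kg (target 93.38 kg)
  BaO: 41.83·0.7764 = 32.48 kg (target 32.48 kg)
  Al2O3: 91.87·0.003000 + 44.05·0.9960 = 44.15 kg (target 44.15 kg)
Glass-mass closure: the batch minus its LOI: 250.0 kg (oxide target masses add up to 250.0 kg; versus the stated basis of 250.0 kg — deltas are rounding alone).
Total batch = Σ batch = 292.4 kg; LOI loss = Σ batch·LOI = 42.37 kg; the yield ratio, glass ÷ batch: 85.51%.

Revised batch per 250.0 kg melt:
  glass-grade sand: 91.87 kg
  zircon sand: 6.060 kg
  TiO2: 51.29 kg
  calcined alumina: 44.05 kg
  salt cake: 57.28 kg
  BaCO3: 41.83 kg
Total batch = 292.4 kg; LOI loss = 42.37 kg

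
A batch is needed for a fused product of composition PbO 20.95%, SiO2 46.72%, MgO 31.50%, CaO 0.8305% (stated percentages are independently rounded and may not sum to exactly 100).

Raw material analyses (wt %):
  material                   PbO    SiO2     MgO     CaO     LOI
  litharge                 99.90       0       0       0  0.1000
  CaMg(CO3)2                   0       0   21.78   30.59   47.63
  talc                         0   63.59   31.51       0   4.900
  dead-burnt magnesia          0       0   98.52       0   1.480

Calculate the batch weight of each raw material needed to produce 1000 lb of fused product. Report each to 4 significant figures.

The working math runs at full precision throughout. Working values are shown, rounded to 4 significant digits, across the worked steps — each reported figure includes exactly one rounding — the derived quantities, which include glass mass, four oxide percentages, the totals, LOI, the yield, are computed at full precision, as written in question or answer, from the batch weights at 1000 lb of glass.
Oxide-by-oxide targets in 1000 lb fused product:
  PbO: 20.95% × 1000 = 209.5 lb
  SiO2: 46.72% × 1000 = 467.2 lb
  MgO: 31.50% × 1000 = 315.0 lb
  CaO: 0.8305% × 1000 = 8.305 lb
Per-oxide balance check with the batch weights as given, under the basis named above (delivered sums recover each target inside rounding margins):
  PbO: 209.7·0.9990 = 209.5 lb (target 209.5 lb)
  SiO2: 734.7·0.6359 = 467.2 lb (target 467.2 lb)
  MgO: 27.15·0.2178 + 734.7·0.3151 + 78.75·0.9852 = 315.0 lb (target 315.0 lb)
  CaO: 27.15·0.3059 = 8.305 lb (target 8.305 lb)
Glass-mass bookkeeping: batch total minus LOI = 1000 lb (oxide target masses add up to 1000 lb; with the basis standing at 1000 lb — differing by rounding only).
Adding the batch up: Σ batch = 1050 lb; LOI loss = Σ batch·LOI = 50.31 lb; as yield: glass ÷ batch → 95.21%.

Batch per 1000 lb fused product:
  litharge: 209.7 lb
  CaMg(CO3)2: 27.15 lb
  talc: 734.7 lb
  dead-burnt magnesia: 78.75 lb
Total batch = 1050 lb; LOI loss = 50.31 lb; yield = 95.21%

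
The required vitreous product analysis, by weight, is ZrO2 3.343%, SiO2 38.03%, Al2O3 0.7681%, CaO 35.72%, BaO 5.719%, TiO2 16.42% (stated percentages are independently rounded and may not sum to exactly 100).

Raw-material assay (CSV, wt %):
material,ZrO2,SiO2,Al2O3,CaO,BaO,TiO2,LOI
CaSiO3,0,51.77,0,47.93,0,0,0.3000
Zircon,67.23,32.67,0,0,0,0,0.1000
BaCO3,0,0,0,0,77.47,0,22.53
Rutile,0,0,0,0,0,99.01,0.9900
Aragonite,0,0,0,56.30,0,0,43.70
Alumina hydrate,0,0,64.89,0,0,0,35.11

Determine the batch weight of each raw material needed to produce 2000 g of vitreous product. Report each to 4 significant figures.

Each numeric step maintains full float precision at every stage. Values along the way are shown (rounded to 4 significant digits) alongside each step. A single rounding completes every reported value. All derived quantities, including six oxide percentages, ignition loss, the totals, glass mass, yield, are recomputed starting from the weights per 2000 g of glass at full precision, precisely as stated by the problem or the answer.
Target masses of each oxide per 2000 g vitreous product:
  ZrO2: 3.343% × 2000 = 66.86 g
  SiO2: 38.03% × 2000 = 760.6 g
  Al2O3: 0.7681% × 2000 = 15.36 g
  CaO: 35.72% × 2000 = 714.4 g
  BaO: 5.719% × 2000 = 114.4 g
  TiO2: 16.42% × 2000 = 328.4 g
Oxide-by-oxide audit using the reported weights, versus the basis set out (sums match the target masses modulo rounding of the values):
  ZrO2: 99.45·0.6723 = 66.86 g (target 66.86 g)
  SiO2: 1406·0.5177 + 99.45·0.3267 = 760.4 g (target 760.6 g)
  Al2O3: 23.67·0.6489 = 15.36 g (target 15.36 g)
  CaO: 1406·0.4793 + 71.58·0.5630 = 714.2 g (target 714.4 g)
  BaO: 147.6·0.7747 = 114.3 g (target 114.4 g)
  TiO2: 331.7·0.9901 = 328.4 g (target 328.4 g)
Glass-mass closure: the batch minus its LOI: 2000 g (oxide target masses add up to 2000 g; the stated basis being 2000 g — any gap is answer rounding).
Batch total: Σ batch = 2080 g; the LOI term Σ batch·LOI equals 80.45 g; yield, glass over the total, = 96.13%.

Batch per 2000 g vitreous product:
  CaSiO3: 1406 g
  Zircon: 99.45 g
  BaCO3: 147.6 g
  Rutile: 331.7 g
  Aragonite: 71.58 g
  Alumina hydrate: 23.67 g
Total batch = 2080 g; LOI loss = 80.45 g; yield = 96.13%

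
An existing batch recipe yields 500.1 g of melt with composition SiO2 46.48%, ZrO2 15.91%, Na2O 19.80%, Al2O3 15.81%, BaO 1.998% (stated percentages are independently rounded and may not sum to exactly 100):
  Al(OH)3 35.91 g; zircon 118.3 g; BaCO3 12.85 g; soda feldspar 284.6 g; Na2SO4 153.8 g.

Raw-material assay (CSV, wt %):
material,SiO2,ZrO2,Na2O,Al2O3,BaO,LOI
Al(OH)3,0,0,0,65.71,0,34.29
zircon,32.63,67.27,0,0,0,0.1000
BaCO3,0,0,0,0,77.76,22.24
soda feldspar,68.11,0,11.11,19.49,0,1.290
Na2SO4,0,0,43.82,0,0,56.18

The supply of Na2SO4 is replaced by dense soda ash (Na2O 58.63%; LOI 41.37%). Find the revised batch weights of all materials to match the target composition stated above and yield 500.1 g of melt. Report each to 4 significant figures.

Revised batch per 500.1 g melt:
  Al(OH)3: 35.91 g
  zircon: 118.3 g
  BaCO3: 12.85 g
  soda feldspar: 284.6 g
  dense soda ash: 115.0 g
Total batch = 566.7 g; LOI loss = 66.54 g

Each numeric step keeps full float precision through the solve. Mid-chain values are printed (rounded to four significant figures) alongside each step; every reported number includes exactly one rounding — the derived quantities are rebuilt in full float precision (yield, the totals, LOI, glass mass, five oxide percentages) from the weighed amounts on 500.1 g of glass, as written in the problem or answer text.
The oxide mass targets at 500.1 g melt:
  SiO2: 46.48% × 500.1 = 232.4 g
  ZrO2: 15.91% × 500.1 = 79.57 g
  Na2O: 19.80% × 500.1 = 99.02 g
  Al2O3: 15.81% × 500.1 = 79.07 g
  BaO: 1.998% × 500.1 = 9.992 g
Verifying the oxide balance working from each reported weight, for the quoted basis mass (target by target, the sums agree net of answer rounding effects):
  SiO2: 118.3·0.3263 + 284.6·0.6811 = 232.4 g (target 232.4 g)
  ZrO2: 118.3·0.6727 = 79.58 g (target 79.57 g)
  Na2O: 284.6·0.1111 + 115.0·0.5863 = 99.04 g (target 99.02 g)
  Al2O3: 35.91·0.6571 + 284.6·0.1949 = 79.07 g (target 79.07 g)
  BaO: 12.85·0.7776 = 9.992 g (target 9.992 g)
Glass-mass closure: net batch after ignition = 500.1 g (summing oxide targets gives 500.1 g; the stated basis being 500.1 g — deltas are rounding alone).
Batch grand total — Σ batch = 566.7 g; loss to ignition Σ batch·LOI = 66.54 g; yield = glass ÷ total batch = 88.26%.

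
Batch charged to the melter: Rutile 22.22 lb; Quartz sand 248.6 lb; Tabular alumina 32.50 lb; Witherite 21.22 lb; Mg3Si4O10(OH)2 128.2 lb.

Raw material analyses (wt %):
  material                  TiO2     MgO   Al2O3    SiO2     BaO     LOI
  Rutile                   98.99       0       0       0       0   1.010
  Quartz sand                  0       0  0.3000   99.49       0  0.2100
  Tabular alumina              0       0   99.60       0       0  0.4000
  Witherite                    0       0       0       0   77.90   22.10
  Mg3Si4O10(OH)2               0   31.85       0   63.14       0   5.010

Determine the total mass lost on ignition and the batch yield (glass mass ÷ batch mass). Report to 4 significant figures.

LOI loss = 11.99 lb; glass = 440.8 lb; yield = 97.35%

Each numeric step holds full precision in all steps. The intermediate values are shown (rounded to 4 significant digits) within the worked lines — a single rounding yields every reported number — all derived quantities are carried at full float precision (five oxide percentages, LOI, yield, totals, net glass mass) from the batch weights on 440.8 lb of glass exactly as printed in problem or answer.
Ignition loss by material:
  Rutile: 22.22 × 0.01010 = 0.2244 lb
  Quartz sand: 248.6 × 0.002100 = 0.5221 lb
  Tabular alumina: 32.50 × 0.004000 = 0.1300 lb
  Witherite: 21.22 × 0.2210 = 4.690 lb
  Mg3Si4O10(OH)2: 128.2 × 0.05010 = 6.423 lb
Total LOI = 11.99 lb
Glass = batch − LOI = 452.7 − 11.99 = 440.8 lb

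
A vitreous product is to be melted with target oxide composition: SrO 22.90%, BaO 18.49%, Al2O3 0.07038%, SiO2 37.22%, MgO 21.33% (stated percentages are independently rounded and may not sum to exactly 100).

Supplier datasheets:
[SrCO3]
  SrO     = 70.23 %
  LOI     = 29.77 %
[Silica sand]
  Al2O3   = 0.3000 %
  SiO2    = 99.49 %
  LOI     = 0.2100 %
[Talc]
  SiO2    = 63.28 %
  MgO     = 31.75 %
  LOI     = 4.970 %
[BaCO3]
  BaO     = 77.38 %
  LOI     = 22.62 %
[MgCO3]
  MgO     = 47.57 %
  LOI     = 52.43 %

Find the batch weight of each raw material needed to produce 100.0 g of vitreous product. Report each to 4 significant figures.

Batch per 100.0 g vitreous product:
  SrCO3: 32.61 g
  Silica sand: 23.46 g
  Talc: 21.93 g
  BaCO3: 23.90 g
  MgCO3: 30.20 g
Total batch = 132.1 g; LOI loss = 32.09 g; yield = 75.71%

Values along the way appear (rounded to 4 significant figures) when written out — the working math maintains full float precision in all steps; every reported figure is rounded once only — all derived quantities, including the five compositions, net glass mass, ignition loss, the yield, totals, are computed from the batch weights for 100.0 g of glass at full precision as set out in problem or answer.
Oxide-by-oxide targets in 100.0 g vitreous product:
  SrO: 22.90% × 100.0 = 22.90 g
  BaO: 18.49% × 100.0 = 18.49 g
  Al2O3: 0.07038% × 100.0 = 0.07038 g
  SiO2: 37.22% × 100.0 = 37.22 g
  MgO: 21.33% × 100.0 = 21.33 g
Verifying the oxide balance given the weights on record, under the basis named above (sum by sum, the targets are met modulo rounding of the values):
  SrO: 32.61·0.7023 = 22.90 g (target 22.90 g)
  BaO: 23.90·0.7738 = 18.49 g (target 18.49 g)
  Al2O3: 23.46·0.003000 = 0.07038 g (target 0.07038 g)
  SiO2: 23.46·0.9949 + 21.93·0.6328 = 37.22 g (target 37.22 g)
  MgO: 21.93·0.3175 + 30.20·0.4757 = 21.33 g (target 21.33 g)
Auditing the glass mass value: whole batch net of LOI = 100.0 g (the targets, summed, come to 100.0 g; stated basis 100.0 g — gaps are rounding artifacts).
Summing the batch: Σ batch = 132.1 g; LOI removed, Σ of batch·LOI: 32.09 g; glass ÷ batch gives a yield of 75.71%.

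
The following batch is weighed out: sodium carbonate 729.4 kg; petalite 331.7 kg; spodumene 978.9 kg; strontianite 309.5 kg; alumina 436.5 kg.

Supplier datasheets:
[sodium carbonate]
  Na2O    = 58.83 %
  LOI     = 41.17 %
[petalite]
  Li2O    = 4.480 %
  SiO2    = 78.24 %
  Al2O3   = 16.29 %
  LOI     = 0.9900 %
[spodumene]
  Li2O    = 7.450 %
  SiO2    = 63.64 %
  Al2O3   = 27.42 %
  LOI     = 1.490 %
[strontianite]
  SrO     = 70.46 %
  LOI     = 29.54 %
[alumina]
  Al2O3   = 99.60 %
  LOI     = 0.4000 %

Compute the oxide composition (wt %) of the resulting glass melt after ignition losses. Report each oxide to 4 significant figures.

Full float precision is carried in every operation — in-progress results appear, with 4-significant-figure rounding, in the working; each reported value includes exactly one rounding; derived quantities are carried in exact precision (LOI, the five compositions, net glass mass, totals, yield) using the weight values at 2375 kg of glass, exactly as printed in the problem or answer text.
Delivered oxide masses:
  Li2O: 331.7·0.04480 + 978.9·0.07450 = 87.79 kg
  Na2O: 729.4·0.5883 = 429.1 kg
  SiO2: 331.7·0.7824 + 978.9·0.6364 = 882.5 kg
  SrO: 309.5·0.7046 = 218.1 kg
  Al2O3: 331.7·0.1629 + 978.9·0.2742 + 436.5·0.9960 = 757.2 kg
LOI: 729.4·0.4117 + 331.7·0.009900 + 978.9·0.01490 + 309.5·0.2954 + 436.5·0.004000 = 411.3 kg
Glass mass = batch − LOI = 2786 − 411.3 = 2375 kg (consistent with Σ oxide mass)
percent by weight: oxide/glass ×100

Glass mass = 2375 kg (batch 2786 − LOI 411.3).
Composition: Li2O 3.697%, Na2O 18.07%, SiO2 37.16%, SrO 9.183%, Al2O3 31.89%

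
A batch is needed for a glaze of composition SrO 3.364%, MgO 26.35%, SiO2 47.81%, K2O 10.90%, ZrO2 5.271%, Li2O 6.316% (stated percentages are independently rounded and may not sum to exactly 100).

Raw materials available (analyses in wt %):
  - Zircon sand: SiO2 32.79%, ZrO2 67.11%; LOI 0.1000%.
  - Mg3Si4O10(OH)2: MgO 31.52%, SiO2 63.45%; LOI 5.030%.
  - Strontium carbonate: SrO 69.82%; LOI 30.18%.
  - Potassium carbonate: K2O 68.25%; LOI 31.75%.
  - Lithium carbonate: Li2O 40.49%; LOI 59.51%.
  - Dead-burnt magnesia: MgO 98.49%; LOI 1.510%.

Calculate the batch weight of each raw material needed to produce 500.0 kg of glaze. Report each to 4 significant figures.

Batch per 500.0 kg glaze:
  Zircon sand: 39.27 kg
  Mg3Si4O10(OH)2: 356.5 kg
  Strontium carbonate: 24.09 kg
  Potassium carbonate: 79.85 kg
  Lithium carbonate: 77.99 kg
  Dead-burnt magnesia: 19.69 kg
Total batch = 597.4 kg; LOI loss = 97.30 kg; yield = 83.71%

Mid-chain values are shown (rounded to four significant figures) in the working; each numeric step carries full float precision at each step — every reported figure includes exactly one rounding. Derived quantities (the six compositions, LOI, yield, glass mass, the totals) are re-derived using the weight values for 500.0 kg of glass in full precision, exactly as shown in question or answer.
Target oxide masses per 500.0 kg glaze:
  SrO: 3.364% × 500.0 = 16.82 kg
  MgO: 26.35% × 500.0 = 131.8 kg
  SiO2: 47.81% × 500.0 = 239.0 kg
  K2O: 10.90% × 500.0 = 54.50 kg
  ZrO2: 5.271% × 500.0 = 26.36 kg
  Li2O: 6.316% × 500.0 = 31.58 kg
Balance tally, oxide-wise, with the batch weights as given, relative to the basis at hand (sum by sum, the targets are met within answer rounding):
  SrO: 24.09·0.6982 = 16.82 kg (target 16.82 kg)
  MgO: 356.5·0.3152 + 19.69·0.9849 = 131.8 kg (target 131.8 kg)
  SiO2: 39.27·0.3279 + 356.5·0.6345 = 239.1 kg (target 239.0 kg)
  K2O: 79.85·0.6825 = 54.50 kg (target 54.50 kg)
  ZrO2: 39.27·0.6711 = 26.35 kg (target 26.36 kg)
  Li2O: 77.99·0.4049 = 31.58 kg (target 31.58 kg)
The glass-mass cross-check: total batch − LOI = 500.1 kg (targets for the oxides total 500.1 kg; basis as stated: 500.0 kg — any gap is answer rounding).
Total batch = Σ batch = 597.4 kg; loss to ignition Σ batch·LOI = 97.30 kg; yield: glass divided by total = 83.71%.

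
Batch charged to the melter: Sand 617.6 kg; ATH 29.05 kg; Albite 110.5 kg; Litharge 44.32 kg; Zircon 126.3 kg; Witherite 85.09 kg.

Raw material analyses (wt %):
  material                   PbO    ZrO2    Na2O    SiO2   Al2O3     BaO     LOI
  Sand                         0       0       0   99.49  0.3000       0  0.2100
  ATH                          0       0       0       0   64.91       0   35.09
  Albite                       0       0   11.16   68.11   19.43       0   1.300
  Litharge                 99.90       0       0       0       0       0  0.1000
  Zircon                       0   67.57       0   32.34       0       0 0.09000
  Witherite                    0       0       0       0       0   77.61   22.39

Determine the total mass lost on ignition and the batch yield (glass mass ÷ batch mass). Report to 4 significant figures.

LOI loss = 32.14 kg; glass = 980.7 kg; yield = 96.83%

In-progress results are displayed (rounded to four significant figures) in the working. The working math carries exact precision at every stage. A single rounding finalizes each reported figure; all derived quantities are re-derived from the batch weights on 980.7 kg of glass at full float precision (the yield, ignition loss, totals, six oxide percentages, glass mass), as given in the problem or answer text.
Loss on ignition, line by line:
  Sand: 617.6 × 0.002100 = 1.297 kg
  ATH: 29.05 × 0.3509 = 10.19 kg
  Albite: 110.5 × 0.01300 = 1.436 kg
  Litharge: 44.32 × 0.001000 = 0.04432 kg
  Zircon: 126.3 × 9.000e-04 = 0.1137 kg
  Witherite: 85.09 × 0.2239 = 19.05 kg
Total LOI = 32.14 kg
Glass = batch − LOI = 1013 − 32.14 = 980.7 kg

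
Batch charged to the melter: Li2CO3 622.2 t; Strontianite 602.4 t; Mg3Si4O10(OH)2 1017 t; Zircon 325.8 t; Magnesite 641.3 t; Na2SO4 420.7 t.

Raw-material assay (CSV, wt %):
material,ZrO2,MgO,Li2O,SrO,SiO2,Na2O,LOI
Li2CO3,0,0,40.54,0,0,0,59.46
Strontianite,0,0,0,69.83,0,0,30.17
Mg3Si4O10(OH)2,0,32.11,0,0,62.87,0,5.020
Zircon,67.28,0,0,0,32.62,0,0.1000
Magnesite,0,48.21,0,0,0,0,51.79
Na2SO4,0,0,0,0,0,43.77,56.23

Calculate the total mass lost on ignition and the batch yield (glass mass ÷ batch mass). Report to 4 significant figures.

Values along the way are displayed (rounded to 4 significant figures) as written. Full precision is held end to end. A single rounding produces each reported number; all derived quantities (LOI, the totals, the yield, net glass mass, the six compositions) are computed in full precision using the weight values for 2458 t of glass as they appear in the question or the answer.
Ignition loss by material:
  Li2CO3: 622.2 × 0.5946 = 370.0 t
  Strontianite: 602.4 × 0.3017 = 181.7 t
  Mg3Si4O10(OH)2: 1017 × 0.05020 = 51.05 t
  Zircon: 325.8 × 0.001000 = 0.3258 t
  Magnesite: 641.3 × 0.5179 = 332.1 t
  Na2SO4: 420.7 × 0.5623 = 236.6 t
Total LOI = 1172 t
Glass = batch − LOI = 3629 − 1172 = 2458 t

LOI loss = 1172 t; glass = 2458 t; yield = 67.71%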